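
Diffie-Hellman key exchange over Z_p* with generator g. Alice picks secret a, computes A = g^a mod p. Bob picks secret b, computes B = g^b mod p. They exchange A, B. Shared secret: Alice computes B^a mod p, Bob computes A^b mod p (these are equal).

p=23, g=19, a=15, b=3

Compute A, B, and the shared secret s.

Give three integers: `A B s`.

A = 19^15 mod 23  (bits of 15 = 1111)
  bit 0 = 1: r = r^2 * 19 mod 23 = 1^2 * 19 = 1*19 = 19
  bit 1 = 1: r = r^2 * 19 mod 23 = 19^2 * 19 = 16*19 = 5
  bit 2 = 1: r = r^2 * 19 mod 23 = 5^2 * 19 = 2*19 = 15
  bit 3 = 1: r = r^2 * 19 mod 23 = 15^2 * 19 = 18*19 = 20
  -> A = 20
B = 19^3 mod 23  (bits of 3 = 11)
  bit 0 = 1: r = r^2 * 19 mod 23 = 1^2 * 19 = 1*19 = 19
  bit 1 = 1: r = r^2 * 19 mod 23 = 19^2 * 19 = 16*19 = 5
  -> B = 5
s = B^a = 5^15 mod 23  (bits of 15 = 1111)
  bit 0 = 1: r = r^2 * 5 mod 23 = 1^2 * 5 = 1*5 = 5
  bit 1 = 1: r = r^2 * 5 mod 23 = 5^2 * 5 = 2*5 = 10
  bit 2 = 1: r = r^2 * 5 mod 23 = 10^2 * 5 = 8*5 = 17
  bit 3 = 1: r = r^2 * 5 mod 23 = 17^2 * 5 = 13*5 = 19
  -> s = B^a = 19

Answer: 20 5 19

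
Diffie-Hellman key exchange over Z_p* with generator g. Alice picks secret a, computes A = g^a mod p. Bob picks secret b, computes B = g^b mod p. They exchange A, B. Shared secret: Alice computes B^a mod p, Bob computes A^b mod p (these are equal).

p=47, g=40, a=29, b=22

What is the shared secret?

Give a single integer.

Answer: 6

Derivation:
A = 40^29 mod 47  (bits of 29 = 11101)
  bit 0 = 1: r = r^2 * 40 mod 47 = 1^2 * 40 = 1*40 = 40
  bit 1 = 1: r = r^2 * 40 mod 47 = 40^2 * 40 = 2*40 = 33
  bit 2 = 1: r = r^2 * 40 mod 47 = 33^2 * 40 = 8*40 = 38
  bit 3 = 0: r = r^2 mod 47 = 38^2 = 34
  bit 4 = 1: r = r^2 * 40 mod 47 = 34^2 * 40 = 28*40 = 39
  -> A = 39
B = 40^22 mod 47  (bits of 22 = 10110)
  bit 0 = 1: r = r^2 * 40 mod 47 = 1^2 * 40 = 1*40 = 40
  bit 1 = 0: r = r^2 mod 47 = 40^2 = 2
  bit 2 = 1: r = r^2 * 40 mod 47 = 2^2 * 40 = 4*40 = 19
  bit 3 = 1: r = r^2 * 40 mod 47 = 19^2 * 40 = 32*40 = 11
  bit 4 = 0: r = r^2 mod 47 = 11^2 = 27
  -> B = 27
s = B^a = 27^29 mod 47  (bits of 29 = 11101)
  bit 0 = 1: r = r^2 * 27 mod 47 = 1^2 * 27 = 1*27 = 27
  bit 1 = 1: r = r^2 * 27 mod 47 = 27^2 * 27 = 24*27 = 37
  bit 2 = 1: r = r^2 * 27 mod 47 = 37^2 * 27 = 6*27 = 21
  bit 3 = 0: r = r^2 mod 47 = 21^2 = 18
  bit 4 = 1: r = r^2 * 27 mod 47 = 18^2 * 27 = 42*27 = 6
  -> s = B^a = 6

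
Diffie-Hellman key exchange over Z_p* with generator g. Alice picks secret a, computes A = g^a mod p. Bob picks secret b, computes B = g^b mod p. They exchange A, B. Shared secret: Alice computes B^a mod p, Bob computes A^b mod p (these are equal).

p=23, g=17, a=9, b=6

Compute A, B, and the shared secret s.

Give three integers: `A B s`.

Answer: 7 12 4

Derivation:
A = 17^9 mod 23  (bits of 9 = 1001)
  bit 0 = 1: r = r^2 * 17 mod 23 = 1^2 * 17 = 1*17 = 17
  bit 1 = 0: r = r^2 mod 23 = 17^2 = 13
  bit 2 = 0: r = r^2 mod 23 = 13^2 = 8
  bit 3 = 1: r = r^2 * 17 mod 23 = 8^2 * 17 = 18*17 = 7
  -> A = 7
B = 17^6 mod 23  (bits of 6 = 110)
  bit 0 = 1: r = r^2 * 17 mod 23 = 1^2 * 17 = 1*17 = 17
  bit 1 = 1: r = r^2 * 17 mod 23 = 17^2 * 17 = 13*17 = 14
  bit 2 = 0: r = r^2 mod 23 = 14^2 = 12
  -> B = 12
s = B^a = 12^9 mod 23  (bits of 9 = 1001)
  bit 0 = 1: r = r^2 * 12 mod 23 = 1^2 * 12 = 1*12 = 12
  bit 1 = 0: r = r^2 mod 23 = 12^2 = 6
  bit 2 = 0: r = r^2 mod 23 = 6^2 = 13
  bit 3 = 1: r = r^2 * 12 mod 23 = 13^2 * 12 = 8*12 = 4
  -> s = B^a = 4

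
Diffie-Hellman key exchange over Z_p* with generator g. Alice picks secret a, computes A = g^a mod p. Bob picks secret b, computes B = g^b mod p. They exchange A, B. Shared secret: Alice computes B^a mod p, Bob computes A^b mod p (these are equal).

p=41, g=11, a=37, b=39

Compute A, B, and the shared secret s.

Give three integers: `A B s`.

Answer: 13 15 19

Derivation:
A = 11^37 mod 41  (bits of 37 = 100101)
  bit 0 = 1: r = r^2 * 11 mod 41 = 1^2 * 11 = 1*11 = 11
  bit 1 = 0: r = r^2 mod 41 = 11^2 = 39
  bit 2 = 0: r = r^2 mod 41 = 39^2 = 4
  bit 3 = 1: r = r^2 * 11 mod 41 = 4^2 * 11 = 16*11 = 12
  bit 4 = 0: r = r^2 mod 41 = 12^2 = 21
  bit 5 = 1: r = r^2 * 11 mod 41 = 21^2 * 11 = 31*11 = 13
  -> A = 13
B = 11^39 mod 41  (bits of 39 = 100111)
  bit 0 = 1: r = r^2 * 11 mod 41 = 1^2 * 11 = 1*11 = 11
  bit 1 = 0: r = r^2 mod 41 = 11^2 = 39
  bit 2 = 0: r = r^2 mod 41 = 39^2 = 4
  bit 3 = 1: r = r^2 * 11 mod 41 = 4^2 * 11 = 16*11 = 12
  bit 4 = 1: r = r^2 * 11 mod 41 = 12^2 * 11 = 21*11 = 26
  bit 5 = 1: r = r^2 * 11 mod 41 = 26^2 * 11 = 20*11 = 15
  -> B = 15
s = B^a = 15^37 mod 41  (bits of 37 = 100101)
  bit 0 = 1: r = r^2 * 15 mod 41 = 1^2 * 15 = 1*15 = 15
  bit 1 = 0: r = r^2 mod 41 = 15^2 = 20
  bit 2 = 0: r = r^2 mod 41 = 20^2 = 31
  bit 3 = 1: r = r^2 * 15 mod 41 = 31^2 * 15 = 18*15 = 24
  bit 4 = 0: r = r^2 mod 41 = 24^2 = 2
  bit 5 = 1: r = r^2 * 15 mod 41 = 2^2 * 15 = 4*15 = 19
  -> s = B^a = 19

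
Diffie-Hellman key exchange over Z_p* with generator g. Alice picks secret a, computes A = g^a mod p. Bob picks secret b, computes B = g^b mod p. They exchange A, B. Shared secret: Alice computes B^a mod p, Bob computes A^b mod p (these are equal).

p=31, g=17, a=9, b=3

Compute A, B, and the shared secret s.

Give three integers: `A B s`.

Answer: 27 15 29

Derivation:
A = 17^9 mod 31  (bits of 9 = 1001)
  bit 0 = 1: r = r^2 * 17 mod 31 = 1^2 * 17 = 1*17 = 17
  bit 1 = 0: r = r^2 mod 31 = 17^2 = 10
  bit 2 = 0: r = r^2 mod 31 = 10^2 = 7
  bit 3 = 1: r = r^2 * 17 mod 31 = 7^2 * 17 = 18*17 = 27
  -> A = 27
B = 17^3 mod 31  (bits of 3 = 11)
  bit 0 = 1: r = r^2 * 17 mod 31 = 1^2 * 17 = 1*17 = 17
  bit 1 = 1: r = r^2 * 17 mod 31 = 17^2 * 17 = 10*17 = 15
  -> B = 15
s = B^a = 15^9 mod 31  (bits of 9 = 1001)
  bit 0 = 1: r = r^2 * 15 mod 31 = 1^2 * 15 = 1*15 = 15
  bit 1 = 0: r = r^2 mod 31 = 15^2 = 8
  bit 2 = 0: r = r^2 mod 31 = 8^2 = 2
  bit 3 = 1: r = r^2 * 15 mod 31 = 2^2 * 15 = 4*15 = 29
  -> s = B^a = 29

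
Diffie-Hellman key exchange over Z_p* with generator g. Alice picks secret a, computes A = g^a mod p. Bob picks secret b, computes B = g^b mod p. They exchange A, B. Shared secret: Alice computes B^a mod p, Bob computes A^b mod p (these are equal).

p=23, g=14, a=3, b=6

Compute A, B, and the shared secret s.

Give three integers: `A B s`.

A = 14^3 mod 23  (bits of 3 = 11)
  bit 0 = 1: r = r^2 * 14 mod 23 = 1^2 * 14 = 1*14 = 14
  bit 1 = 1: r = r^2 * 14 mod 23 = 14^2 * 14 = 12*14 = 7
  -> A = 7
B = 14^6 mod 23  (bits of 6 = 110)
  bit 0 = 1: r = r^2 * 14 mod 23 = 1^2 * 14 = 1*14 = 14
  bit 1 = 1: r = r^2 * 14 mod 23 = 14^2 * 14 = 12*14 = 7
  bit 2 = 0: r = r^2 mod 23 = 7^2 = 3
  -> B = 3
s = B^a = 3^3 mod 23  (bits of 3 = 11)
  bit 0 = 1: r = r^2 * 3 mod 23 = 1^2 * 3 = 1*3 = 3
  bit 1 = 1: r = r^2 * 3 mod 23 = 3^2 * 3 = 9*3 = 4
  -> s = B^a = 4

Answer: 7 3 4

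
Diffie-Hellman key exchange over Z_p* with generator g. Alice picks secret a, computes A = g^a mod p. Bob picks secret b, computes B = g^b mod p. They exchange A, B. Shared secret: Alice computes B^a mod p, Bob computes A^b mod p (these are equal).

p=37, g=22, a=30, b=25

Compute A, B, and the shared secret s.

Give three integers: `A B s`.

Answer: 11 35 11

Derivation:
A = 22^30 mod 37  (bits of 30 = 11110)
  bit 0 = 1: r = r^2 * 22 mod 37 = 1^2 * 22 = 1*22 = 22
  bit 1 = 1: r = r^2 * 22 mod 37 = 22^2 * 22 = 3*22 = 29
  bit 2 = 1: r = r^2 * 22 mod 37 = 29^2 * 22 = 27*22 = 2
  bit 3 = 1: r = r^2 * 22 mod 37 = 2^2 * 22 = 4*22 = 14
  bit 4 = 0: r = r^2 mod 37 = 14^2 = 11
  -> A = 11
B = 22^25 mod 37  (bits of 25 = 11001)
  bit 0 = 1: r = r^2 * 22 mod 37 = 1^2 * 22 = 1*22 = 22
  bit 1 = 1: r = r^2 * 22 mod 37 = 22^2 * 22 = 3*22 = 29
  bit 2 = 0: r = r^2 mod 37 = 29^2 = 27
  bit 3 = 0: r = r^2 mod 37 = 27^2 = 26
  bit 4 = 1: r = r^2 * 22 mod 37 = 26^2 * 22 = 10*22 = 35
  -> B = 35
s = B^a = 35^30 mod 37  (bits of 30 = 11110)
  bit 0 = 1: r = r^2 * 35 mod 37 = 1^2 * 35 = 1*35 = 35
  bit 1 = 1: r = r^2 * 35 mod 37 = 35^2 * 35 = 4*35 = 29
  bit 2 = 1: r = r^2 * 35 mod 37 = 29^2 * 35 = 27*35 = 20
  bit 3 = 1: r = r^2 * 35 mod 37 = 20^2 * 35 = 30*35 = 14
  bit 4 = 0: r = r^2 mod 37 = 14^2 = 11
  -> s = B^a = 11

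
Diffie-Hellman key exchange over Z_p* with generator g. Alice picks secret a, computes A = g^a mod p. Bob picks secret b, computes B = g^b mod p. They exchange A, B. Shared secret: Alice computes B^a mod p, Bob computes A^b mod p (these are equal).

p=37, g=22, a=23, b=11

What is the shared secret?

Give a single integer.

Answer: 22

Derivation:
A = 22^23 mod 37  (bits of 23 = 10111)
  bit 0 = 1: r = r^2 * 22 mod 37 = 1^2 * 22 = 1*22 = 22
  bit 1 = 0: r = r^2 mod 37 = 22^2 = 3
  bit 2 = 1: r = r^2 * 22 mod 37 = 3^2 * 22 = 9*22 = 13
  bit 3 = 1: r = r^2 * 22 mod 37 = 13^2 * 22 = 21*22 = 18
  bit 4 = 1: r = r^2 * 22 mod 37 = 18^2 * 22 = 28*22 = 24
  -> A = 24
B = 22^11 mod 37  (bits of 11 = 1011)
  bit 0 = 1: r = r^2 * 22 mod 37 = 1^2 * 22 = 1*22 = 22
  bit 1 = 0: r = r^2 mod 37 = 22^2 = 3
  bit 2 = 1: r = r^2 * 22 mod 37 = 3^2 * 22 = 9*22 = 13
  bit 3 = 1: r = r^2 * 22 mod 37 = 13^2 * 22 = 21*22 = 18
  -> B = 18
s = B^a = 18^23 mod 37  (bits of 23 = 10111)
  bit 0 = 1: r = r^2 * 18 mod 37 = 1^2 * 18 = 1*18 = 18
  bit 1 = 0: r = r^2 mod 37 = 18^2 = 28
  bit 2 = 1: r = r^2 * 18 mod 37 = 28^2 * 18 = 7*18 = 15
  bit 3 = 1: r = r^2 * 18 mod 37 = 15^2 * 18 = 3*18 = 17
  bit 4 = 1: r = r^2 * 18 mod 37 = 17^2 * 18 = 30*18 = 22
  -> s = B^a = 22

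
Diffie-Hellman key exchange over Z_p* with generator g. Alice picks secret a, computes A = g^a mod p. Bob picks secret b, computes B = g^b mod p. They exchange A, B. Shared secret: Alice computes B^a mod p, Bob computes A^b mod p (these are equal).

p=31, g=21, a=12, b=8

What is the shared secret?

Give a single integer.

Answer: 2

Derivation:
A = 21^12 mod 31  (bits of 12 = 1100)
  bit 0 = 1: r = r^2 * 21 mod 31 = 1^2 * 21 = 1*21 = 21
  bit 1 = 1: r = r^2 * 21 mod 31 = 21^2 * 21 = 7*21 = 23
  bit 2 = 0: r = r^2 mod 31 = 23^2 = 2
  bit 3 = 0: r = r^2 mod 31 = 2^2 = 4
  -> A = 4
B = 21^8 mod 31  (bits of 8 = 1000)
  bit 0 = 1: r = r^2 * 21 mod 31 = 1^2 * 21 = 1*21 = 21
  bit 1 = 0: r = r^2 mod 31 = 21^2 = 7
  bit 2 = 0: r = r^2 mod 31 = 7^2 = 18
  bit 3 = 0: r = r^2 mod 31 = 18^2 = 14
  -> B = 14
s = B^a = 14^12 mod 31  (bits of 12 = 1100)
  bit 0 = 1: r = r^2 * 14 mod 31 = 1^2 * 14 = 1*14 = 14
  bit 1 = 1: r = r^2 * 14 mod 31 = 14^2 * 14 = 10*14 = 16
  bit 2 = 0: r = r^2 mod 31 = 16^2 = 8
  bit 3 = 0: r = r^2 mod 31 = 8^2 = 2
  -> s = B^a = 2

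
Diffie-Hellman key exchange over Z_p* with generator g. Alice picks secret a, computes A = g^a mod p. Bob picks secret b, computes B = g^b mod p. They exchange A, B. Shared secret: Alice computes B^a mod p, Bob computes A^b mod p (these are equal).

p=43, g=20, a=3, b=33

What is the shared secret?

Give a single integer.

Answer: 32

Derivation:
A = 20^3 mod 43  (bits of 3 = 11)
  bit 0 = 1: r = r^2 * 20 mod 43 = 1^2 * 20 = 1*20 = 20
  bit 1 = 1: r = r^2 * 20 mod 43 = 20^2 * 20 = 13*20 = 2
  -> A = 2
B = 20^33 mod 43  (bits of 33 = 100001)
  bit 0 = 1: r = r^2 * 20 mod 43 = 1^2 * 20 = 1*20 = 20
  bit 1 = 0: r = r^2 mod 43 = 20^2 = 13
  bit 2 = 0: r = r^2 mod 43 = 13^2 = 40
  bit 3 = 0: r = r^2 mod 43 = 40^2 = 9
  bit 4 = 0: r = r^2 mod 43 = 9^2 = 38
  bit 5 = 1: r = r^2 * 20 mod 43 = 38^2 * 20 = 25*20 = 27
  -> B = 27
s = B^a = 27^3 mod 43  (bits of 3 = 11)
  bit 0 = 1: r = r^2 * 27 mod 43 = 1^2 * 27 = 1*27 = 27
  bit 1 = 1: r = r^2 * 27 mod 43 = 27^2 * 27 = 41*27 = 32
  -> s = B^a = 32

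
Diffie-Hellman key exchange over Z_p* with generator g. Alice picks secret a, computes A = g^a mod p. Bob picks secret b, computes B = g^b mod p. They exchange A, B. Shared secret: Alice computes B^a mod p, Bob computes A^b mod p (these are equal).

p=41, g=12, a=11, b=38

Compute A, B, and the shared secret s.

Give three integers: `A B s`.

A = 12^11 mod 41  (bits of 11 = 1011)
  bit 0 = 1: r = r^2 * 12 mod 41 = 1^2 * 12 = 1*12 = 12
  bit 1 = 0: r = r^2 mod 41 = 12^2 = 21
  bit 2 = 1: r = r^2 * 12 mod 41 = 21^2 * 12 = 31*12 = 3
  bit 3 = 1: r = r^2 * 12 mod 41 = 3^2 * 12 = 9*12 = 26
  -> A = 26
B = 12^38 mod 41  (bits of 38 = 100110)
  bit 0 = 1: r = r^2 * 12 mod 41 = 1^2 * 12 = 1*12 = 12
  bit 1 = 0: r = r^2 mod 41 = 12^2 = 21
  bit 2 = 0: r = r^2 mod 41 = 21^2 = 31
  bit 3 = 1: r = r^2 * 12 mod 41 = 31^2 * 12 = 18*12 = 11
  bit 4 = 1: r = r^2 * 12 mod 41 = 11^2 * 12 = 39*12 = 17
  bit 5 = 0: r = r^2 mod 41 = 17^2 = 2
  -> B = 2
s = B^a = 2^11 mod 41  (bits of 11 = 1011)
  bit 0 = 1: r = r^2 * 2 mod 41 = 1^2 * 2 = 1*2 = 2
  bit 1 = 0: r = r^2 mod 41 = 2^2 = 4
  bit 2 = 1: r = r^2 * 2 mod 41 = 4^2 * 2 = 16*2 = 32
  bit 3 = 1: r = r^2 * 2 mod 41 = 32^2 * 2 = 40*2 = 39
  -> s = B^a = 39

Answer: 26 2 39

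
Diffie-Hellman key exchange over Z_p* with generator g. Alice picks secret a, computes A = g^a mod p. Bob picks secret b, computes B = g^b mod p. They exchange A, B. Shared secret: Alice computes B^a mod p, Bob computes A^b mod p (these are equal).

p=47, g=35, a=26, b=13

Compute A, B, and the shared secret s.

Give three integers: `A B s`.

A = 35^26 mod 47  (bits of 26 = 11010)
  bit 0 = 1: r = r^2 * 35 mod 47 = 1^2 * 35 = 1*35 = 35
  bit 1 = 1: r = r^2 * 35 mod 47 = 35^2 * 35 = 3*35 = 11
  bit 2 = 0: r = r^2 mod 47 = 11^2 = 27
  bit 3 = 1: r = r^2 * 35 mod 47 = 27^2 * 35 = 24*35 = 41
  bit 4 = 0: r = r^2 mod 47 = 41^2 = 36
  -> A = 36
B = 35^13 mod 47  (bits of 13 = 1101)
  bit 0 = 1: r = r^2 * 35 mod 47 = 1^2 * 35 = 1*35 = 35
  bit 1 = 1: r = r^2 * 35 mod 47 = 35^2 * 35 = 3*35 = 11
  bit 2 = 0: r = r^2 mod 47 = 11^2 = 27
  bit 3 = 1: r = r^2 * 35 mod 47 = 27^2 * 35 = 24*35 = 41
  -> B = 41
s = B^a = 41^26 mod 47  (bits of 26 = 11010)
  bit 0 = 1: r = r^2 * 41 mod 47 = 1^2 * 41 = 1*41 = 41
  bit 1 = 1: r = r^2 * 41 mod 47 = 41^2 * 41 = 36*41 = 19
  bit 2 = 0: r = r^2 mod 47 = 19^2 = 32
  bit 3 = 1: r = r^2 * 41 mod 47 = 32^2 * 41 = 37*41 = 13
  bit 4 = 0: r = r^2 mod 47 = 13^2 = 28
  -> s = B^a = 28

Answer: 36 41 28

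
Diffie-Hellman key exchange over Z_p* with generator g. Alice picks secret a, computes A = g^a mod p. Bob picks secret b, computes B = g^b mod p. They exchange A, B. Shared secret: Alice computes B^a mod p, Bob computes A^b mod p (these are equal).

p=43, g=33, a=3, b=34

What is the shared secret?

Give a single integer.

A = 33^3 mod 43  (bits of 3 = 11)
  bit 0 = 1: r = r^2 * 33 mod 43 = 1^2 * 33 = 1*33 = 33
  bit 1 = 1: r = r^2 * 33 mod 43 = 33^2 * 33 = 14*33 = 32
  -> A = 32
B = 33^34 mod 43  (bits of 34 = 100010)
  bit 0 = 1: r = r^2 * 33 mod 43 = 1^2 * 33 = 1*33 = 33
  bit 1 = 0: r = r^2 mod 43 = 33^2 = 14
  bit 2 = 0: r = r^2 mod 43 = 14^2 = 24
  bit 3 = 0: r = r^2 mod 43 = 24^2 = 17
  bit 4 = 1: r = r^2 * 33 mod 43 = 17^2 * 33 = 31*33 = 34
  bit 5 = 0: r = r^2 mod 43 = 34^2 = 38
  -> B = 38
s = B^a = 38^3 mod 43  (bits of 3 = 11)
  bit 0 = 1: r = r^2 * 38 mod 43 = 1^2 * 38 = 1*38 = 38
  bit 1 = 1: r = r^2 * 38 mod 43 = 38^2 * 38 = 25*38 = 4
  -> s = B^a = 4

Answer: 4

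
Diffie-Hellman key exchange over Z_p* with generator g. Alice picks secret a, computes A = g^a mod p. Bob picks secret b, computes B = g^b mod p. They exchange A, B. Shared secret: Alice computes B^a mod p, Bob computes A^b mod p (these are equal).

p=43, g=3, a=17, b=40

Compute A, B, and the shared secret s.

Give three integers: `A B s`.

A = 3^17 mod 43  (bits of 17 = 10001)
  bit 0 = 1: r = r^2 * 3 mod 43 = 1^2 * 3 = 1*3 = 3
  bit 1 = 0: r = r^2 mod 43 = 3^2 = 9
  bit 2 = 0: r = r^2 mod 43 = 9^2 = 38
  bit 3 = 0: r = r^2 mod 43 = 38^2 = 25
  bit 4 = 1: r = r^2 * 3 mod 43 = 25^2 * 3 = 23*3 = 26
  -> A = 26
B = 3^40 mod 43  (bits of 40 = 101000)
  bit 0 = 1: r = r^2 * 3 mod 43 = 1^2 * 3 = 1*3 = 3
  bit 1 = 0: r = r^2 mod 43 = 3^2 = 9
  bit 2 = 1: r = r^2 * 3 mod 43 = 9^2 * 3 = 38*3 = 28
  bit 3 = 0: r = r^2 mod 43 = 28^2 = 10
  bit 4 = 0: r = r^2 mod 43 = 10^2 = 14
  bit 5 = 0: r = r^2 mod 43 = 14^2 = 24
  -> B = 24
s = B^a = 24^17 mod 43  (bits of 17 = 10001)
  bit 0 = 1: r = r^2 * 24 mod 43 = 1^2 * 24 = 1*24 = 24
  bit 1 = 0: r = r^2 mod 43 = 24^2 = 17
  bit 2 = 0: r = r^2 mod 43 = 17^2 = 31
  bit 3 = 0: r = r^2 mod 43 = 31^2 = 15
  bit 4 = 1: r = r^2 * 24 mod 43 = 15^2 * 24 = 10*24 = 25
  -> s = B^a = 25

Answer: 26 24 25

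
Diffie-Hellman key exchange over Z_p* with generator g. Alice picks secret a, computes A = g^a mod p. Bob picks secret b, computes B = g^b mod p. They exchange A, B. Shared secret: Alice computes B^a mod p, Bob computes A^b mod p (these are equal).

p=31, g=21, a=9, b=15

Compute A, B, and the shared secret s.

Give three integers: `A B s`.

Answer: 15 30 30

Derivation:
A = 21^9 mod 31  (bits of 9 = 1001)
  bit 0 = 1: r = r^2 * 21 mod 31 = 1^2 * 21 = 1*21 = 21
  bit 1 = 0: r = r^2 mod 31 = 21^2 = 7
  bit 2 = 0: r = r^2 mod 31 = 7^2 = 18
  bit 3 = 1: r = r^2 * 21 mod 31 = 18^2 * 21 = 14*21 = 15
  -> A = 15
B = 21^15 mod 31  (bits of 15 = 1111)
  bit 0 = 1: r = r^2 * 21 mod 31 = 1^2 * 21 = 1*21 = 21
  bit 1 = 1: r = r^2 * 21 mod 31 = 21^2 * 21 = 7*21 = 23
  bit 2 = 1: r = r^2 * 21 mod 31 = 23^2 * 21 = 2*21 = 11
  bit 3 = 1: r = r^2 * 21 mod 31 = 11^2 * 21 = 28*21 = 30
  -> B = 30
s = B^a = 30^9 mod 31  (bits of 9 = 1001)
  bit 0 = 1: r = r^2 * 30 mod 31 = 1^2 * 30 = 1*30 = 30
  bit 1 = 0: r = r^2 mod 31 = 30^2 = 1
  bit 2 = 0: r = r^2 mod 31 = 1^2 = 1
  bit 3 = 1: r = r^2 * 30 mod 31 = 1^2 * 30 = 1*30 = 30
  -> s = B^a = 30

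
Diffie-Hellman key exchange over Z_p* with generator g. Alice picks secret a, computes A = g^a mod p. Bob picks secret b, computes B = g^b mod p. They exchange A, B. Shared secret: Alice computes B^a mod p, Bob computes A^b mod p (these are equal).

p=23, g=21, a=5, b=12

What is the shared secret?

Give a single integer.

Answer: 9

Derivation:
A = 21^5 mod 23  (bits of 5 = 101)
  bit 0 = 1: r = r^2 * 21 mod 23 = 1^2 * 21 = 1*21 = 21
  bit 1 = 0: r = r^2 mod 23 = 21^2 = 4
  bit 2 = 1: r = r^2 * 21 mod 23 = 4^2 * 21 = 16*21 = 14
  -> A = 14
B = 21^12 mod 23  (bits of 12 = 1100)
  bit 0 = 1: r = r^2 * 21 mod 23 = 1^2 * 21 = 1*21 = 21
  bit 1 = 1: r = r^2 * 21 mod 23 = 21^2 * 21 = 4*21 = 15
  bit 2 = 0: r = r^2 mod 23 = 15^2 = 18
  bit 3 = 0: r = r^2 mod 23 = 18^2 = 2
  -> B = 2
s = B^a = 2^5 mod 23  (bits of 5 = 101)
  bit 0 = 1: r = r^2 * 2 mod 23 = 1^2 * 2 = 1*2 = 2
  bit 1 = 0: r = r^2 mod 23 = 2^2 = 4
  bit 2 = 1: r = r^2 * 2 mod 23 = 4^2 * 2 = 16*2 = 9
  -> s = B^a = 9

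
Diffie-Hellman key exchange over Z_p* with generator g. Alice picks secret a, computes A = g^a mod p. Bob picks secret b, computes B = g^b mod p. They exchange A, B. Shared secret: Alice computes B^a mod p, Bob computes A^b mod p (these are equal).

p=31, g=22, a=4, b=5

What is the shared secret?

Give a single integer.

Answer: 25

Derivation:
A = 22^4 mod 31  (bits of 4 = 100)
  bit 0 = 1: r = r^2 * 22 mod 31 = 1^2 * 22 = 1*22 = 22
  bit 1 = 0: r = r^2 mod 31 = 22^2 = 19
  bit 2 = 0: r = r^2 mod 31 = 19^2 = 20
  -> A = 20
B = 22^5 mod 31  (bits of 5 = 101)
  bit 0 = 1: r = r^2 * 22 mod 31 = 1^2 * 22 = 1*22 = 22
  bit 1 = 0: r = r^2 mod 31 = 22^2 = 19
  bit 2 = 1: r = r^2 * 22 mod 31 = 19^2 * 22 = 20*22 = 6
  -> B = 6
s = B^a = 6^4 mod 31  (bits of 4 = 100)
  bit 0 = 1: r = r^2 * 6 mod 31 = 1^2 * 6 = 1*6 = 6
  bit 1 = 0: r = r^2 mod 31 = 6^2 = 5
  bit 2 = 0: r = r^2 mod 31 = 5^2 = 25
  -> s = B^a = 25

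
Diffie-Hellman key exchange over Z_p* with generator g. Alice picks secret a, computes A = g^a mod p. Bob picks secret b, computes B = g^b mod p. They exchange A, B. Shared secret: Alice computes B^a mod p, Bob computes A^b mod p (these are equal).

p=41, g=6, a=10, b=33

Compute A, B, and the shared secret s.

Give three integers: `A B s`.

A = 6^10 mod 41  (bits of 10 = 1010)
  bit 0 = 1: r = r^2 * 6 mod 41 = 1^2 * 6 = 1*6 = 6
  bit 1 = 0: r = r^2 mod 41 = 6^2 = 36
  bit 2 = 1: r = r^2 * 6 mod 41 = 36^2 * 6 = 25*6 = 27
  bit 3 = 0: r = r^2 mod 41 = 27^2 = 32
  -> A = 32
B = 6^33 mod 41  (bits of 33 = 100001)
  bit 0 = 1: r = r^2 * 6 mod 41 = 1^2 * 6 = 1*6 = 6
  bit 1 = 0: r = r^2 mod 41 = 6^2 = 36
  bit 2 = 0: r = r^2 mod 41 = 36^2 = 25
  bit 3 = 0: r = r^2 mod 41 = 25^2 = 10
  bit 4 = 0: r = r^2 mod 41 = 10^2 = 18
  bit 5 = 1: r = r^2 * 6 mod 41 = 18^2 * 6 = 37*6 = 17
  -> B = 17
s = B^a = 17^10 mod 41  (bits of 10 = 1010)
  bit 0 = 1: r = r^2 * 17 mod 41 = 1^2 * 17 = 1*17 = 17
  bit 1 = 0: r = r^2 mod 41 = 17^2 = 2
  bit 2 = 1: r = r^2 * 17 mod 41 = 2^2 * 17 = 4*17 = 27
  bit 3 = 0: r = r^2 mod 41 = 27^2 = 32
  -> s = B^a = 32

Answer: 32 17 32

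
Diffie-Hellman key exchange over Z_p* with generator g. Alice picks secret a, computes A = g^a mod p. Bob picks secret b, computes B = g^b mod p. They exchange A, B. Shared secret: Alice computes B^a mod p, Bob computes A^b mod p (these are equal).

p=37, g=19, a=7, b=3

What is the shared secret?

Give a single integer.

A = 19^7 mod 37  (bits of 7 = 111)
  bit 0 = 1: r = r^2 * 19 mod 37 = 1^2 * 19 = 1*19 = 19
  bit 1 = 1: r = r^2 * 19 mod 37 = 19^2 * 19 = 28*19 = 14
  bit 2 = 1: r = r^2 * 19 mod 37 = 14^2 * 19 = 11*19 = 24
  -> A = 24
B = 19^3 mod 37  (bits of 3 = 11)
  bit 0 = 1: r = r^2 * 19 mod 37 = 1^2 * 19 = 1*19 = 19
  bit 1 = 1: r = r^2 * 19 mod 37 = 19^2 * 19 = 28*19 = 14
  -> B = 14
s = B^a = 14^7 mod 37  (bits of 7 = 111)
  bit 0 = 1: r = r^2 * 14 mod 37 = 1^2 * 14 = 1*14 = 14
  bit 1 = 1: r = r^2 * 14 mod 37 = 14^2 * 14 = 11*14 = 6
  bit 2 = 1: r = r^2 * 14 mod 37 = 6^2 * 14 = 36*14 = 23
  -> s = B^a = 23

Answer: 23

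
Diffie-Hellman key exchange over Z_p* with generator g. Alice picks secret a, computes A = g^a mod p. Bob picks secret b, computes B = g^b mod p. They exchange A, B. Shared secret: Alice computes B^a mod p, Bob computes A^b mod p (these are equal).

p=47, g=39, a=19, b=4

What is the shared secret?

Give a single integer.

Answer: 12

Derivation:
A = 39^19 mod 47  (bits of 19 = 10011)
  bit 0 = 1: r = r^2 * 39 mod 47 = 1^2 * 39 = 1*39 = 39
  bit 1 = 0: r = r^2 mod 47 = 39^2 = 17
  bit 2 = 0: r = r^2 mod 47 = 17^2 = 7
  bit 3 = 1: r = r^2 * 39 mod 47 = 7^2 * 39 = 2*39 = 31
  bit 4 = 1: r = r^2 * 39 mod 47 = 31^2 * 39 = 21*39 = 20
  -> A = 20
B = 39^4 mod 47  (bits of 4 = 100)
  bit 0 = 1: r = r^2 * 39 mod 47 = 1^2 * 39 = 1*39 = 39
  bit 1 = 0: r = r^2 mod 47 = 39^2 = 17
  bit 2 = 0: r = r^2 mod 47 = 17^2 = 7
  -> B = 7
s = B^a = 7^19 mod 47  (bits of 19 = 10011)
  bit 0 = 1: r = r^2 * 7 mod 47 = 1^2 * 7 = 1*7 = 7
  bit 1 = 0: r = r^2 mod 47 = 7^2 = 2
  bit 2 = 0: r = r^2 mod 47 = 2^2 = 4
  bit 3 = 1: r = r^2 * 7 mod 47 = 4^2 * 7 = 16*7 = 18
  bit 4 = 1: r = r^2 * 7 mod 47 = 18^2 * 7 = 42*7 = 12
  -> s = B^a = 12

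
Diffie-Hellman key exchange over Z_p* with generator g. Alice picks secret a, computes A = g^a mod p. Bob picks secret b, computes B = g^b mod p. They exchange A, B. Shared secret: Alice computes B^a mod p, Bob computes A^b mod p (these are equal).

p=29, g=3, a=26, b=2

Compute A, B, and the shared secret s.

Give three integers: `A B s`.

A = 3^26 mod 29  (bits of 26 = 11010)
  bit 0 = 1: r = r^2 * 3 mod 29 = 1^2 * 3 = 1*3 = 3
  bit 1 = 1: r = r^2 * 3 mod 29 = 3^2 * 3 = 9*3 = 27
  bit 2 = 0: r = r^2 mod 29 = 27^2 = 4
  bit 3 = 1: r = r^2 * 3 mod 29 = 4^2 * 3 = 16*3 = 19
  bit 4 = 0: r = r^2 mod 29 = 19^2 = 13
  -> A = 13
B = 3^2 mod 29  (bits of 2 = 10)
  bit 0 = 1: r = r^2 * 3 mod 29 = 1^2 * 3 = 1*3 = 3
  bit 1 = 0: r = r^2 mod 29 = 3^2 = 9
  -> B = 9
s = B^a = 9^26 mod 29  (bits of 26 = 11010)
  bit 0 = 1: r = r^2 * 9 mod 29 = 1^2 * 9 = 1*9 = 9
  bit 1 = 1: r = r^2 * 9 mod 29 = 9^2 * 9 = 23*9 = 4
  bit 2 = 0: r = r^2 mod 29 = 4^2 = 16
  bit 3 = 1: r = r^2 * 9 mod 29 = 16^2 * 9 = 24*9 = 13
  bit 4 = 0: r = r^2 mod 29 = 13^2 = 24
  -> s = B^a = 24

Answer: 13 9 24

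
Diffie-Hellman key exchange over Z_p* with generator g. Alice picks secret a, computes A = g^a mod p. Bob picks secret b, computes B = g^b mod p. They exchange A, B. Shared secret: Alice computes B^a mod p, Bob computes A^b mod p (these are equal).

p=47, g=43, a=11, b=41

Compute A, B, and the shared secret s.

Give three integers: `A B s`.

A = 43^11 mod 47  (bits of 11 = 1011)
  bit 0 = 1: r = r^2 * 43 mod 47 = 1^2 * 43 = 1*43 = 43
  bit 1 = 0: r = r^2 mod 47 = 43^2 = 16
  bit 2 = 1: r = r^2 * 43 mod 47 = 16^2 * 43 = 21*43 = 10
  bit 3 = 1: r = r^2 * 43 mod 47 = 10^2 * 43 = 6*43 = 23
  -> A = 23
B = 43^41 mod 47  (bits of 41 = 101001)
  bit 0 = 1: r = r^2 * 43 mod 47 = 1^2 * 43 = 1*43 = 43
  bit 1 = 0: r = r^2 mod 47 = 43^2 = 16
  bit 2 = 1: r = r^2 * 43 mod 47 = 16^2 * 43 = 21*43 = 10
  bit 3 = 0: r = r^2 mod 47 = 10^2 = 6
  bit 4 = 0: r = r^2 mod 47 = 6^2 = 36
  bit 5 = 1: r = r^2 * 43 mod 47 = 36^2 * 43 = 27*43 = 33
  -> B = 33
s = B^a = 33^11 mod 47  (bits of 11 = 1011)
  bit 0 = 1: r = r^2 * 33 mod 47 = 1^2 * 33 = 1*33 = 33
  bit 1 = 0: r = r^2 mod 47 = 33^2 = 8
  bit 2 = 1: r = r^2 * 33 mod 47 = 8^2 * 33 = 17*33 = 44
  bit 3 = 1: r = r^2 * 33 mod 47 = 44^2 * 33 = 9*33 = 15
  -> s = B^a = 15

Answer: 23 33 15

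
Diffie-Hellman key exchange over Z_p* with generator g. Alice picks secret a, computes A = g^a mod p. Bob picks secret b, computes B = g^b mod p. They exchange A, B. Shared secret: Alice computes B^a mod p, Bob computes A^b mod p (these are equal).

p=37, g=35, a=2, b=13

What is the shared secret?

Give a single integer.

A = 35^2 mod 37  (bits of 2 = 10)
  bit 0 = 1: r = r^2 * 35 mod 37 = 1^2 * 35 = 1*35 = 35
  bit 1 = 0: r = r^2 mod 37 = 35^2 = 4
  -> A = 4
B = 35^13 mod 37  (bits of 13 = 1101)
  bit 0 = 1: r = r^2 * 35 mod 37 = 1^2 * 35 = 1*35 = 35
  bit 1 = 1: r = r^2 * 35 mod 37 = 35^2 * 35 = 4*35 = 29
  bit 2 = 0: r = r^2 mod 37 = 29^2 = 27
  bit 3 = 1: r = r^2 * 35 mod 37 = 27^2 * 35 = 26*35 = 22
  -> B = 22
s = B^a = 22^2 mod 37  (bits of 2 = 10)
  bit 0 = 1: r = r^2 * 22 mod 37 = 1^2 * 22 = 1*22 = 22
  bit 1 = 0: r = r^2 mod 37 = 22^2 = 3
  -> s = B^a = 3

Answer: 3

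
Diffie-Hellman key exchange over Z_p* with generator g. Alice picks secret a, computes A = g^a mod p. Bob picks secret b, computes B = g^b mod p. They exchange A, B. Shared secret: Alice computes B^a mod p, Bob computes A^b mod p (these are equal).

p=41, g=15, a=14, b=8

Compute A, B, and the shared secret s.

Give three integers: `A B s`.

A = 15^14 mod 41  (bits of 14 = 1110)
  bit 0 = 1: r = r^2 * 15 mod 41 = 1^2 * 15 = 1*15 = 15
  bit 1 = 1: r = r^2 * 15 mod 41 = 15^2 * 15 = 20*15 = 13
  bit 2 = 1: r = r^2 * 15 mod 41 = 13^2 * 15 = 5*15 = 34
  bit 3 = 0: r = r^2 mod 41 = 34^2 = 8
  -> A = 8
B = 15^8 mod 41  (bits of 8 = 1000)
  bit 0 = 1: r = r^2 * 15 mod 41 = 1^2 * 15 = 1*15 = 15
  bit 1 = 0: r = r^2 mod 41 = 15^2 = 20
  bit 2 = 0: r = r^2 mod 41 = 20^2 = 31
  bit 3 = 0: r = r^2 mod 41 = 31^2 = 18
  -> B = 18
s = B^a = 18^14 mod 41  (bits of 14 = 1110)
  bit 0 = 1: r = r^2 * 18 mod 41 = 1^2 * 18 = 1*18 = 18
  bit 1 = 1: r = r^2 * 18 mod 41 = 18^2 * 18 = 37*18 = 10
  bit 2 = 1: r = r^2 * 18 mod 41 = 10^2 * 18 = 18*18 = 37
  bit 3 = 0: r = r^2 mod 41 = 37^2 = 16
  -> s = B^a = 16

Answer: 8 18 16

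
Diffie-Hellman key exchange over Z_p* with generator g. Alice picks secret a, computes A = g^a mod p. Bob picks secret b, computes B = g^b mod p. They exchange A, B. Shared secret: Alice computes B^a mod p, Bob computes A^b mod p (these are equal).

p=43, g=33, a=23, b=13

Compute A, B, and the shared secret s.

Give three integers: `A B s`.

A = 33^23 mod 43  (bits of 23 = 10111)
  bit 0 = 1: r = r^2 * 33 mod 43 = 1^2 * 33 = 1*33 = 33
  bit 1 = 0: r = r^2 mod 43 = 33^2 = 14
  bit 2 = 1: r = r^2 * 33 mod 43 = 14^2 * 33 = 24*33 = 18
  bit 3 = 1: r = r^2 * 33 mod 43 = 18^2 * 33 = 23*33 = 28
  bit 4 = 1: r = r^2 * 33 mod 43 = 28^2 * 33 = 10*33 = 29
  -> A = 29
B = 33^13 mod 43  (bits of 13 = 1101)
  bit 0 = 1: r = r^2 * 33 mod 43 = 1^2 * 33 = 1*33 = 33
  bit 1 = 1: r = r^2 * 33 mod 43 = 33^2 * 33 = 14*33 = 32
  bit 2 = 0: r = r^2 mod 43 = 32^2 = 35
  bit 3 = 1: r = r^2 * 33 mod 43 = 35^2 * 33 = 21*33 = 5
  -> B = 5
s = B^a = 5^23 mod 43  (bits of 23 = 10111)
  bit 0 = 1: r = r^2 * 5 mod 43 = 1^2 * 5 = 1*5 = 5
  bit 1 = 0: r = r^2 mod 43 = 5^2 = 25
  bit 2 = 1: r = r^2 * 5 mod 43 = 25^2 * 5 = 23*5 = 29
  bit 3 = 1: r = r^2 * 5 mod 43 = 29^2 * 5 = 24*5 = 34
  bit 4 = 1: r = r^2 * 5 mod 43 = 34^2 * 5 = 38*5 = 18
  -> s = B^a = 18

Answer: 29 5 18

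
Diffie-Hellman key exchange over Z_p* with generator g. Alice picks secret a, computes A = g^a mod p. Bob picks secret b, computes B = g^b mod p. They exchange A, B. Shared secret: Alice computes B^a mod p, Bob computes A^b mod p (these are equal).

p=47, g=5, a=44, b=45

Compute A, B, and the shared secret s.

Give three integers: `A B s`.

A = 5^44 mod 47  (bits of 44 = 101100)
  bit 0 = 1: r = r^2 * 5 mod 47 = 1^2 * 5 = 1*5 = 5
  bit 1 = 0: r = r^2 mod 47 = 5^2 = 25
  bit 2 = 1: r = r^2 * 5 mod 47 = 25^2 * 5 = 14*5 = 23
  bit 3 = 1: r = r^2 * 5 mod 47 = 23^2 * 5 = 12*5 = 13
  bit 4 = 0: r = r^2 mod 47 = 13^2 = 28
  bit 5 = 0: r = r^2 mod 47 = 28^2 = 32
  -> A = 32
B = 5^45 mod 47  (bits of 45 = 101101)
  bit 0 = 1: r = r^2 * 5 mod 47 = 1^2 * 5 = 1*5 = 5
  bit 1 = 0: r = r^2 mod 47 = 5^2 = 25
  bit 2 = 1: r = r^2 * 5 mod 47 = 25^2 * 5 = 14*5 = 23
  bit 3 = 1: r = r^2 * 5 mod 47 = 23^2 * 5 = 12*5 = 13
  bit 4 = 0: r = r^2 mod 47 = 13^2 = 28
  bit 5 = 1: r = r^2 * 5 mod 47 = 28^2 * 5 = 32*5 = 19
  -> B = 19
s = B^a = 19^44 mod 47  (bits of 44 = 101100)
  bit 0 = 1: r = r^2 * 19 mod 47 = 1^2 * 19 = 1*19 = 19
  bit 1 = 0: r = r^2 mod 47 = 19^2 = 32
  bit 2 = 1: r = r^2 * 19 mod 47 = 32^2 * 19 = 37*19 = 45
  bit 3 = 1: r = r^2 * 19 mod 47 = 45^2 * 19 = 4*19 = 29
  bit 4 = 0: r = r^2 mod 47 = 29^2 = 42
  bit 5 = 0: r = r^2 mod 47 = 42^2 = 25
  -> s = B^a = 25

Answer: 32 19 25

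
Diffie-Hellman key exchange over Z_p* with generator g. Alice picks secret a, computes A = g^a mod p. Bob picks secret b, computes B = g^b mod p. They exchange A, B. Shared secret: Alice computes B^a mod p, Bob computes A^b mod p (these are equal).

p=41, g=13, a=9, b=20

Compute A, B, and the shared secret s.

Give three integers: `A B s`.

A = 13^9 mod 41  (bits of 9 = 1001)
  bit 0 = 1: r = r^2 * 13 mod 41 = 1^2 * 13 = 1*13 = 13
  bit 1 = 0: r = r^2 mod 41 = 13^2 = 5
  bit 2 = 0: r = r^2 mod 41 = 5^2 = 25
  bit 3 = 1: r = r^2 * 13 mod 41 = 25^2 * 13 = 10*13 = 7
  -> A = 7
B = 13^20 mod 41  (bits of 20 = 10100)
  bit 0 = 1: r = r^2 * 13 mod 41 = 1^2 * 13 = 1*13 = 13
  bit 1 = 0: r = r^2 mod 41 = 13^2 = 5
  bit 2 = 1: r = r^2 * 13 mod 41 = 5^2 * 13 = 25*13 = 38
  bit 3 = 0: r = r^2 mod 41 = 38^2 = 9
  bit 4 = 0: r = r^2 mod 41 = 9^2 = 40
  -> B = 40
s = B^a = 40^9 mod 41  (bits of 9 = 1001)
  bit 0 = 1: r = r^2 * 40 mod 41 = 1^2 * 40 = 1*40 = 40
  bit 1 = 0: r = r^2 mod 41 = 40^2 = 1
  bit 2 = 0: r = r^2 mod 41 = 1^2 = 1
  bit 3 = 1: r = r^2 * 40 mod 41 = 1^2 * 40 = 1*40 = 40
  -> s = B^a = 40

Answer: 7 40 40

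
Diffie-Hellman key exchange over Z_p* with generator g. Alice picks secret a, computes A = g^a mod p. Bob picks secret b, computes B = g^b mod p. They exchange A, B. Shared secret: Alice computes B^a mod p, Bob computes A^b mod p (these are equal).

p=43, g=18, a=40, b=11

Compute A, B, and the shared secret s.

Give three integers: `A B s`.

Answer: 15 5 31

Derivation:
A = 18^40 mod 43  (bits of 40 = 101000)
  bit 0 = 1: r = r^2 * 18 mod 43 = 1^2 * 18 = 1*18 = 18
  bit 1 = 0: r = r^2 mod 43 = 18^2 = 23
  bit 2 = 1: r = r^2 * 18 mod 43 = 23^2 * 18 = 13*18 = 19
  bit 3 = 0: r = r^2 mod 43 = 19^2 = 17
  bit 4 = 0: r = r^2 mod 43 = 17^2 = 31
  bit 5 = 0: r = r^2 mod 43 = 31^2 = 15
  -> A = 15
B = 18^11 mod 43  (bits of 11 = 1011)
  bit 0 = 1: r = r^2 * 18 mod 43 = 1^2 * 18 = 1*18 = 18
  bit 1 = 0: r = r^2 mod 43 = 18^2 = 23
  bit 2 = 1: r = r^2 * 18 mod 43 = 23^2 * 18 = 13*18 = 19
  bit 3 = 1: r = r^2 * 18 mod 43 = 19^2 * 18 = 17*18 = 5
  -> B = 5
s = B^a = 5^40 mod 43  (bits of 40 = 101000)
  bit 0 = 1: r = r^2 * 5 mod 43 = 1^2 * 5 = 1*5 = 5
  bit 1 = 0: r = r^2 mod 43 = 5^2 = 25
  bit 2 = 1: r = r^2 * 5 mod 43 = 25^2 * 5 = 23*5 = 29
  bit 3 = 0: r = r^2 mod 43 = 29^2 = 24
  bit 4 = 0: r = r^2 mod 43 = 24^2 = 17
  bit 5 = 0: r = r^2 mod 43 = 17^2 = 31
  -> s = B^a = 31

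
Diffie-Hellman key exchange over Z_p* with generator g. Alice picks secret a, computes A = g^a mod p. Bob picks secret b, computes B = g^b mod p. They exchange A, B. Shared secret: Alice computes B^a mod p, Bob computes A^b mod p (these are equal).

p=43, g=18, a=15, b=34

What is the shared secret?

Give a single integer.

Answer: 41

Derivation:
A = 18^15 mod 43  (bits of 15 = 1111)
  bit 0 = 1: r = r^2 * 18 mod 43 = 1^2 * 18 = 1*18 = 18
  bit 1 = 1: r = r^2 * 18 mod 43 = 18^2 * 18 = 23*18 = 27
  bit 2 = 1: r = r^2 * 18 mod 43 = 27^2 * 18 = 41*18 = 7
  bit 3 = 1: r = r^2 * 18 mod 43 = 7^2 * 18 = 6*18 = 22
  -> A = 22
B = 18^34 mod 43  (bits of 34 = 100010)
  bit 0 = 1: r = r^2 * 18 mod 43 = 1^2 * 18 = 1*18 = 18
  bit 1 = 0: r = r^2 mod 43 = 18^2 = 23
  bit 2 = 0: r = r^2 mod 43 = 23^2 = 13
  bit 3 = 0: r = r^2 mod 43 = 13^2 = 40
  bit 4 = 1: r = r^2 * 18 mod 43 = 40^2 * 18 = 9*18 = 33
  bit 5 = 0: r = r^2 mod 43 = 33^2 = 14
  -> B = 14
s = B^a = 14^15 mod 43  (bits of 15 = 1111)
  bit 0 = 1: r = r^2 * 14 mod 43 = 1^2 * 14 = 1*14 = 14
  bit 1 = 1: r = r^2 * 14 mod 43 = 14^2 * 14 = 24*14 = 35
  bit 2 = 1: r = r^2 * 14 mod 43 = 35^2 * 14 = 21*14 = 36
  bit 3 = 1: r = r^2 * 14 mod 43 = 36^2 * 14 = 6*14 = 41
  -> s = B^a = 41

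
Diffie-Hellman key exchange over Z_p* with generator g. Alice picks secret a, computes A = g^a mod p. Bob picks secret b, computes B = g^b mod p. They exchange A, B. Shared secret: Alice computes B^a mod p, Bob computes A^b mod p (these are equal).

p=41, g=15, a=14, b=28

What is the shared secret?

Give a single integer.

A = 15^14 mod 41  (bits of 14 = 1110)
  bit 0 = 1: r = r^2 * 15 mod 41 = 1^2 * 15 = 1*15 = 15
  bit 1 = 1: r = r^2 * 15 mod 41 = 15^2 * 15 = 20*15 = 13
  bit 2 = 1: r = r^2 * 15 mod 41 = 13^2 * 15 = 5*15 = 34
  bit 3 = 0: r = r^2 mod 41 = 34^2 = 8
  -> A = 8
B = 15^28 mod 41  (bits of 28 = 11100)
  bit 0 = 1: r = r^2 * 15 mod 41 = 1^2 * 15 = 1*15 = 15
  bit 1 = 1: r = r^2 * 15 mod 41 = 15^2 * 15 = 20*15 = 13
  bit 2 = 1: r = r^2 * 15 mod 41 = 13^2 * 15 = 5*15 = 34
  bit 3 = 0: r = r^2 mod 41 = 34^2 = 8
  bit 4 = 0: r = r^2 mod 41 = 8^2 = 23
  -> B = 23
s = B^a = 23^14 mod 41  (bits of 14 = 1110)
  bit 0 = 1: r = r^2 * 23 mod 41 = 1^2 * 23 = 1*23 = 23
  bit 1 = 1: r = r^2 * 23 mod 41 = 23^2 * 23 = 37*23 = 31
  bit 2 = 1: r = r^2 * 23 mod 41 = 31^2 * 23 = 18*23 = 4
  bit 3 = 0: r = r^2 mod 41 = 4^2 = 16
  -> s = B^a = 16

Answer: 16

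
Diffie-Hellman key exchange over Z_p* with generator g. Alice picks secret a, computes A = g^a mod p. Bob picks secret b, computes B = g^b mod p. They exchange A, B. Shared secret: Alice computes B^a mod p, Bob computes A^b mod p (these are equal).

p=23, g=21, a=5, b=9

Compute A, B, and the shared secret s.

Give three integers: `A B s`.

Answer: 14 17 21

Derivation:
A = 21^5 mod 23  (bits of 5 = 101)
  bit 0 = 1: r = r^2 * 21 mod 23 = 1^2 * 21 = 1*21 = 21
  bit 1 = 0: r = r^2 mod 23 = 21^2 = 4
  bit 2 = 1: r = r^2 * 21 mod 23 = 4^2 * 21 = 16*21 = 14
  -> A = 14
B = 21^9 mod 23  (bits of 9 = 1001)
  bit 0 = 1: r = r^2 * 21 mod 23 = 1^2 * 21 = 1*21 = 21
  bit 1 = 0: r = r^2 mod 23 = 21^2 = 4
  bit 2 = 0: r = r^2 mod 23 = 4^2 = 16
  bit 3 = 1: r = r^2 * 21 mod 23 = 16^2 * 21 = 3*21 = 17
  -> B = 17
s = B^a = 17^5 mod 23  (bits of 5 = 101)
  bit 0 = 1: r = r^2 * 17 mod 23 = 1^2 * 17 = 1*17 = 17
  bit 1 = 0: r = r^2 mod 23 = 17^2 = 13
  bit 2 = 1: r = r^2 * 17 mod 23 = 13^2 * 17 = 8*17 = 21
  -> s = B^a = 21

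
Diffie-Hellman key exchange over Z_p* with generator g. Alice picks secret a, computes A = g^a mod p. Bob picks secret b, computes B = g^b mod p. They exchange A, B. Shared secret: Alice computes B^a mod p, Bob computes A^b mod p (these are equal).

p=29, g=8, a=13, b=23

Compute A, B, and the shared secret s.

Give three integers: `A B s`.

A = 8^13 mod 29  (bits of 13 = 1101)
  bit 0 = 1: r = r^2 * 8 mod 29 = 1^2 * 8 = 1*8 = 8
  bit 1 = 1: r = r^2 * 8 mod 29 = 8^2 * 8 = 6*8 = 19
  bit 2 = 0: r = r^2 mod 29 = 19^2 = 13
  bit 3 = 1: r = r^2 * 8 mod 29 = 13^2 * 8 = 24*8 = 18
  -> A = 18
B = 8^23 mod 29  (bits of 23 = 10111)
  bit 0 = 1: r = r^2 * 8 mod 29 = 1^2 * 8 = 1*8 = 8
  bit 1 = 0: r = r^2 mod 29 = 8^2 = 6
  bit 2 = 1: r = r^2 * 8 mod 29 = 6^2 * 8 = 7*8 = 27
  bit 3 = 1: r = r^2 * 8 mod 29 = 27^2 * 8 = 4*8 = 3
  bit 4 = 1: r = r^2 * 8 mod 29 = 3^2 * 8 = 9*8 = 14
  -> B = 14
s = B^a = 14^13 mod 29  (bits of 13 = 1101)
  bit 0 = 1: r = r^2 * 14 mod 29 = 1^2 * 14 = 1*14 = 14
  bit 1 = 1: r = r^2 * 14 mod 29 = 14^2 * 14 = 22*14 = 18
  bit 2 = 0: r = r^2 mod 29 = 18^2 = 5
  bit 3 = 1: r = r^2 * 14 mod 29 = 5^2 * 14 = 25*14 = 2
  -> s = B^a = 2

Answer: 18 14 2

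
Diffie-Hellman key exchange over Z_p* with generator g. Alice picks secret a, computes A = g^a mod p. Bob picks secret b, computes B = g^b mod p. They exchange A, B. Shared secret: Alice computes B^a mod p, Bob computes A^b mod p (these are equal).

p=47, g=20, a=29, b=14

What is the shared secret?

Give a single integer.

A = 20^29 mod 47  (bits of 29 = 11101)
  bit 0 = 1: r = r^2 * 20 mod 47 = 1^2 * 20 = 1*20 = 20
  bit 1 = 1: r = r^2 * 20 mod 47 = 20^2 * 20 = 24*20 = 10
  bit 2 = 1: r = r^2 * 20 mod 47 = 10^2 * 20 = 6*20 = 26
  bit 3 = 0: r = r^2 mod 47 = 26^2 = 18
  bit 4 = 1: r = r^2 * 20 mod 47 = 18^2 * 20 = 42*20 = 41
  -> A = 41
B = 20^14 mod 47  (bits of 14 = 1110)
  bit 0 = 1: r = r^2 * 20 mod 47 = 1^2 * 20 = 1*20 = 20
  bit 1 = 1: r = r^2 * 20 mod 47 = 20^2 * 20 = 24*20 = 10
  bit 2 = 1: r = r^2 * 20 mod 47 = 10^2 * 20 = 6*20 = 26
  bit 3 = 0: r = r^2 mod 47 = 26^2 = 18
  -> B = 18
s = B^a = 18^29 mod 47  (bits of 29 = 11101)
  bit 0 = 1: r = r^2 * 18 mod 47 = 1^2 * 18 = 1*18 = 18
  bit 1 = 1: r = r^2 * 18 mod 47 = 18^2 * 18 = 42*18 = 4
  bit 2 = 1: r = r^2 * 18 mod 47 = 4^2 * 18 = 16*18 = 6
  bit 3 = 0: r = r^2 mod 47 = 6^2 = 36
  bit 4 = 1: r = r^2 * 18 mod 47 = 36^2 * 18 = 27*18 = 16
  -> s = B^a = 16

Answer: 16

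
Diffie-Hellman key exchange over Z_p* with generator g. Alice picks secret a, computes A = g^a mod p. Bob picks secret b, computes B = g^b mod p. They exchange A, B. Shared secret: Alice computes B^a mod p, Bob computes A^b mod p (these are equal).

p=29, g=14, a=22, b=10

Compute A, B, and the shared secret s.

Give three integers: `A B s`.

A = 14^22 mod 29  (bits of 22 = 10110)
  bit 0 = 1: r = r^2 * 14 mod 29 = 1^2 * 14 = 1*14 = 14
  bit 1 = 0: r = r^2 mod 29 = 14^2 = 22
  bit 2 = 1: r = r^2 * 14 mod 29 = 22^2 * 14 = 20*14 = 19
  bit 3 = 1: r = r^2 * 14 mod 29 = 19^2 * 14 = 13*14 = 8
  bit 4 = 0: r = r^2 mod 29 = 8^2 = 6
  -> A = 6
B = 14^10 mod 29  (bits of 10 = 1010)
  bit 0 = 1: r = r^2 * 14 mod 29 = 1^2 * 14 = 1*14 = 14
  bit 1 = 0: r = r^2 mod 29 = 14^2 = 22
  bit 2 = 1: r = r^2 * 14 mod 29 = 22^2 * 14 = 20*14 = 19
  bit 3 = 0: r = r^2 mod 29 = 19^2 = 13
  -> B = 13
s = B^a = 13^22 mod 29  (bits of 22 = 10110)
  bit 0 = 1: r = r^2 * 13 mod 29 = 1^2 * 13 = 1*13 = 13
  bit 1 = 0: r = r^2 mod 29 = 13^2 = 24
  bit 2 = 1: r = r^2 * 13 mod 29 = 24^2 * 13 = 25*13 = 6
  bit 3 = 1: r = r^2 * 13 mod 29 = 6^2 * 13 = 7*13 = 4
  bit 4 = 0: r = r^2 mod 29 = 4^2 = 16
  -> s = B^a = 16

Answer: 6 13 16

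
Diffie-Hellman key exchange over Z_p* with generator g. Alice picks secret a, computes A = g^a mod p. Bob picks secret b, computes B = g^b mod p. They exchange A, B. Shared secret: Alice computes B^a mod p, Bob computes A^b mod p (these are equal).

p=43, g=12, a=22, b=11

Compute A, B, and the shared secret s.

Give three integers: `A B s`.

A = 12^22 mod 43  (bits of 22 = 10110)
  bit 0 = 1: r = r^2 * 12 mod 43 = 1^2 * 12 = 1*12 = 12
  bit 1 = 0: r = r^2 mod 43 = 12^2 = 15
  bit 2 = 1: r = r^2 * 12 mod 43 = 15^2 * 12 = 10*12 = 34
  bit 3 = 1: r = r^2 * 12 mod 43 = 34^2 * 12 = 38*12 = 26
  bit 4 = 0: r = r^2 mod 43 = 26^2 = 31
  -> A = 31
B = 12^11 mod 43  (bits of 11 = 1011)
  bit 0 = 1: r = r^2 * 12 mod 43 = 1^2 * 12 = 1*12 = 12
  bit 1 = 0: r = r^2 mod 43 = 12^2 = 15
  bit 2 = 1: r = r^2 * 12 mod 43 = 15^2 * 12 = 10*12 = 34
  bit 3 = 1: r = r^2 * 12 mod 43 = 34^2 * 12 = 38*12 = 26
  -> B = 26
s = B^a = 26^22 mod 43  (bits of 22 = 10110)
  bit 0 = 1: r = r^2 * 26 mod 43 = 1^2 * 26 = 1*26 = 26
  bit 1 = 0: r = r^2 mod 43 = 26^2 = 31
  bit 2 = 1: r = r^2 * 26 mod 43 = 31^2 * 26 = 15*26 = 3
  bit 3 = 1: r = r^2 * 26 mod 43 = 3^2 * 26 = 9*26 = 19
  bit 4 = 0: r = r^2 mod 43 = 19^2 = 17
  -> s = B^a = 17

Answer: 31 26 17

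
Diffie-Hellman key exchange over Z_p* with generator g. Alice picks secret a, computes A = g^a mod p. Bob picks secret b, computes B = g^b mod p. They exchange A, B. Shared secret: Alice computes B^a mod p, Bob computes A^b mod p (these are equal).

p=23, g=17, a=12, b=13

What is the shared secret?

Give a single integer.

A = 17^12 mod 23  (bits of 12 = 1100)
  bit 0 = 1: r = r^2 * 17 mod 23 = 1^2 * 17 = 1*17 = 17
  bit 1 = 1: r = r^2 * 17 mod 23 = 17^2 * 17 = 13*17 = 14
  bit 2 = 0: r = r^2 mod 23 = 14^2 = 12
  bit 3 = 0: r = r^2 mod 23 = 12^2 = 6
  -> A = 6
B = 17^13 mod 23  (bits of 13 = 1101)
  bit 0 = 1: r = r^2 * 17 mod 23 = 1^2 * 17 = 1*17 = 17
  bit 1 = 1: r = r^2 * 17 mod 23 = 17^2 * 17 = 13*17 = 14
  bit 2 = 0: r = r^2 mod 23 = 14^2 = 12
  bit 3 = 1: r = r^2 * 17 mod 23 = 12^2 * 17 = 6*17 = 10
  -> B = 10
s = B^a = 10^12 mod 23  (bits of 12 = 1100)
  bit 0 = 1: r = r^2 * 10 mod 23 = 1^2 * 10 = 1*10 = 10
  bit 1 = 1: r = r^2 * 10 mod 23 = 10^2 * 10 = 8*10 = 11
  bit 2 = 0: r = r^2 mod 23 = 11^2 = 6
  bit 3 = 0: r = r^2 mod 23 = 6^2 = 13
  -> s = B^a = 13

Answer: 13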